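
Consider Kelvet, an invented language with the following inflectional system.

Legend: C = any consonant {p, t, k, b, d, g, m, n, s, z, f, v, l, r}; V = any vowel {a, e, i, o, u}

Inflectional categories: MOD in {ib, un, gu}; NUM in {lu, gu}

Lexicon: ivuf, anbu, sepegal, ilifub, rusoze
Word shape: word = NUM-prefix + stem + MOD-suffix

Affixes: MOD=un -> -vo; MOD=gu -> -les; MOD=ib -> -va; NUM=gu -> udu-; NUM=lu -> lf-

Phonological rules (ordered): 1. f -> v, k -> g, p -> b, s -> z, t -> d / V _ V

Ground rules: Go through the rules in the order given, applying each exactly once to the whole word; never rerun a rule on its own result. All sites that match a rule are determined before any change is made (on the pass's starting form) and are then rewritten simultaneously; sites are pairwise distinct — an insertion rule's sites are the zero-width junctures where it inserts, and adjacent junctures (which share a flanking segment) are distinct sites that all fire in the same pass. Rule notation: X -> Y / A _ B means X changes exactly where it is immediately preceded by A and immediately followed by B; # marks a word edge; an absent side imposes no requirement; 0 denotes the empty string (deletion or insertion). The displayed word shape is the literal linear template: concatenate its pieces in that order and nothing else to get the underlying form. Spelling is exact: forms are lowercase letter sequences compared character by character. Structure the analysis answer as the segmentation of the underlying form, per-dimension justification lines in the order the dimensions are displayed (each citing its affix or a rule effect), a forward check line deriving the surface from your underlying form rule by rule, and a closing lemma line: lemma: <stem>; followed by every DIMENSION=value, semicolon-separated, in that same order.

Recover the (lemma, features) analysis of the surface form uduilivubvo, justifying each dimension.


underlying: udu-ilifub-vo
MOD=un - signalled by the affix -vo
NUM=gu - signalled by the affix udu-
check: uduilifubvo -> uduilivubvo
lemma: ilifub; MOD=un; NUM=gu


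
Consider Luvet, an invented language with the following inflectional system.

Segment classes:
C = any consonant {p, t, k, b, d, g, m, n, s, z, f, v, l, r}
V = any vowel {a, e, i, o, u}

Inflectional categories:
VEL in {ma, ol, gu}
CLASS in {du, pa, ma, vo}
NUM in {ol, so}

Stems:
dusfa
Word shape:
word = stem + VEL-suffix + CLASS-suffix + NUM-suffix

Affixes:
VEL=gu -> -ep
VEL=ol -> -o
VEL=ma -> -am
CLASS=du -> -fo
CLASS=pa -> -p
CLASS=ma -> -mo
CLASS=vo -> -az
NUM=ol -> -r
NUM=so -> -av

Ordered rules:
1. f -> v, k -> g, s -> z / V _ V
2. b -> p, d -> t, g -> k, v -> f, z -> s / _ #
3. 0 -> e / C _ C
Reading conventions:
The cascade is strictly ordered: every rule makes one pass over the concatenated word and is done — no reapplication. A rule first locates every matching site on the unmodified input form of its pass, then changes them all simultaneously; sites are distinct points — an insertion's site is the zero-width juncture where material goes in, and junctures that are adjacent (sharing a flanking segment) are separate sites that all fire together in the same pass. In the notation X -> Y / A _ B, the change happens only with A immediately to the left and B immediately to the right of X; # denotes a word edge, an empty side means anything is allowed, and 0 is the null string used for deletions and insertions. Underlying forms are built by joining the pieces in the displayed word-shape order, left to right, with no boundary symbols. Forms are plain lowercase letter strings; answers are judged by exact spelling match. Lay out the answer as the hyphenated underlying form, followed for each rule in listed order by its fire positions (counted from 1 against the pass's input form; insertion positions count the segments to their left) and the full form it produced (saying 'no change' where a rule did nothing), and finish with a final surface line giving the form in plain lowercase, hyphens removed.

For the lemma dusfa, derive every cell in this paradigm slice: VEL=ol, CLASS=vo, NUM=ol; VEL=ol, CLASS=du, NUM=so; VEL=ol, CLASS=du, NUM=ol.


cell VEL=ol, CLASS=vo, NUM=ol:
underlying: dusfa-o-az-r
1. f -> v, k -> g, s -> z / V _ V: no change
2. b -> p, d -> t, g -> k, v -> f, z -> s / _ #: no change
3. 0 -> e / C _ C: inserts after position(s) 3, 8: dusefaoazer
surface: dusefaoazer

cell VEL=ol, CLASS=du, NUM=so:
underlying: dusfa-o-fo-av
1. f -> v, k -> g, s -> z / V _ V: fires at position(s) 7: dusfaovoav
2. b -> p, d -> t, g -> k, v -> f, z -> s / _ #: fires at position(s) 10: dusfaovoaf
3. 0 -> e / C _ C: inserts after position(s) 3: dusefaovoaf
surface: dusefaovoaf

cell VEL=ol, CLASS=du, NUM=ol:
underlying: dusfa-o-fo-r
1. f -> v, k -> g, s -> z / V _ V: fires at position(s) 7: dusfaovor
2. b -> p, d -> t, g -> k, v -> f, z -> s / _ #: no change
3. 0 -> e / C _ C: inserts after position(s) 3: dusefaovor
surface: dusefaovor


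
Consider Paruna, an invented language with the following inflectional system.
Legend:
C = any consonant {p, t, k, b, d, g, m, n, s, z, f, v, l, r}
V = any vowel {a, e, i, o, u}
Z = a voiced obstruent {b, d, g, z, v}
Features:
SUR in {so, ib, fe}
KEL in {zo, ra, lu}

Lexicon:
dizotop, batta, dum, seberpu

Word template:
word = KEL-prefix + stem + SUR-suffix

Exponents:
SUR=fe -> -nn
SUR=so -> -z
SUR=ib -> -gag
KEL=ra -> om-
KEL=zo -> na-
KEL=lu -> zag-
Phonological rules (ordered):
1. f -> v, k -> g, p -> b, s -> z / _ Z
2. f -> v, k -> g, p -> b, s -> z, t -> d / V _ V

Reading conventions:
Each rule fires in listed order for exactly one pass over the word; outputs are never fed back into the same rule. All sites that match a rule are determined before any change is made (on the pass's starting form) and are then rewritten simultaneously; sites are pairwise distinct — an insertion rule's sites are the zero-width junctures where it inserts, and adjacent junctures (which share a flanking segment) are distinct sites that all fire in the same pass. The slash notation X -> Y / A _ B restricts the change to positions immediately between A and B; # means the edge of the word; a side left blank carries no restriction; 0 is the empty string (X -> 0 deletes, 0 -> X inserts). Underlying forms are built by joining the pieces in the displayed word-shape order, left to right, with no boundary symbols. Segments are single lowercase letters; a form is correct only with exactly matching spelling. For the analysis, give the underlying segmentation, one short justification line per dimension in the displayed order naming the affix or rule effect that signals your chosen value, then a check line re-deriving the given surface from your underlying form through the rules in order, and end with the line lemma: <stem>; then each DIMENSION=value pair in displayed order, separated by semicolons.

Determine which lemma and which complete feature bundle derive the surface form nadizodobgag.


underlying: na-dizotop-gag
SUR=ib - signalled by the affix -gag
KEL=zo - signalled by the affix na-
check: nadizotopgag -> nadizotobgag -> nadizodobgag
lemma: dizotop; SUR=ib; KEL=zo


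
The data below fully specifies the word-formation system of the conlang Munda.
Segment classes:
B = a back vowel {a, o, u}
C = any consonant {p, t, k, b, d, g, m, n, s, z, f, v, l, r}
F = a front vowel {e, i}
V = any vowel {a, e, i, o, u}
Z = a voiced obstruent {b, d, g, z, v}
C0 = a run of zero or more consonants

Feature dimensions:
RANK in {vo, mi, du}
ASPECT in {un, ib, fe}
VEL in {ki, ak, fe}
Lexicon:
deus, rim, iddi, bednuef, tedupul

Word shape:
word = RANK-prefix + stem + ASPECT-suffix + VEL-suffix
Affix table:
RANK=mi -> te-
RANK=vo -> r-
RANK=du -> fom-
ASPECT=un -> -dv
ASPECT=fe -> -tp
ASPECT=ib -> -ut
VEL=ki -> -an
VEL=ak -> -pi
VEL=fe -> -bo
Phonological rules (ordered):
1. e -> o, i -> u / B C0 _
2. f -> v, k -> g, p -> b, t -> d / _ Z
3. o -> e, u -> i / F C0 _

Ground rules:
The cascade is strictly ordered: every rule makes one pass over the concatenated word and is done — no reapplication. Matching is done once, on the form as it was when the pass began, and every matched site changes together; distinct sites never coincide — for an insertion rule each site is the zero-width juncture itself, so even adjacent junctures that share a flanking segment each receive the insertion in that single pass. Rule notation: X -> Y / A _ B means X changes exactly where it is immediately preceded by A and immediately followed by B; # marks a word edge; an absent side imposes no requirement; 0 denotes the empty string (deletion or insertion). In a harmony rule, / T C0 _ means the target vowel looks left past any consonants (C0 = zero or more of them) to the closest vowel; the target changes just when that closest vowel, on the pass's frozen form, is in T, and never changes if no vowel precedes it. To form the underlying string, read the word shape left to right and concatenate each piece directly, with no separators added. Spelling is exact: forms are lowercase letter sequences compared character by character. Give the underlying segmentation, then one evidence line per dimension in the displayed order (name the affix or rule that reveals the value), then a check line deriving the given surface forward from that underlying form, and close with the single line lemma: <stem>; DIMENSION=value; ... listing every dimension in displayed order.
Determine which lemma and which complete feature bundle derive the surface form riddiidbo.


underlying: r-iddi-ut-bo
RANK=vo - signalled by the affix r-
ASPECT=ib - signalled by the affix -ut
VEL=fe - signalled by the affix -bo
check: riddiutbo -> riddiutbo -> riddiudbo -> riddiidbo
lemma: iddi; RANK=vo; ASPECT=ib; VEL=fe


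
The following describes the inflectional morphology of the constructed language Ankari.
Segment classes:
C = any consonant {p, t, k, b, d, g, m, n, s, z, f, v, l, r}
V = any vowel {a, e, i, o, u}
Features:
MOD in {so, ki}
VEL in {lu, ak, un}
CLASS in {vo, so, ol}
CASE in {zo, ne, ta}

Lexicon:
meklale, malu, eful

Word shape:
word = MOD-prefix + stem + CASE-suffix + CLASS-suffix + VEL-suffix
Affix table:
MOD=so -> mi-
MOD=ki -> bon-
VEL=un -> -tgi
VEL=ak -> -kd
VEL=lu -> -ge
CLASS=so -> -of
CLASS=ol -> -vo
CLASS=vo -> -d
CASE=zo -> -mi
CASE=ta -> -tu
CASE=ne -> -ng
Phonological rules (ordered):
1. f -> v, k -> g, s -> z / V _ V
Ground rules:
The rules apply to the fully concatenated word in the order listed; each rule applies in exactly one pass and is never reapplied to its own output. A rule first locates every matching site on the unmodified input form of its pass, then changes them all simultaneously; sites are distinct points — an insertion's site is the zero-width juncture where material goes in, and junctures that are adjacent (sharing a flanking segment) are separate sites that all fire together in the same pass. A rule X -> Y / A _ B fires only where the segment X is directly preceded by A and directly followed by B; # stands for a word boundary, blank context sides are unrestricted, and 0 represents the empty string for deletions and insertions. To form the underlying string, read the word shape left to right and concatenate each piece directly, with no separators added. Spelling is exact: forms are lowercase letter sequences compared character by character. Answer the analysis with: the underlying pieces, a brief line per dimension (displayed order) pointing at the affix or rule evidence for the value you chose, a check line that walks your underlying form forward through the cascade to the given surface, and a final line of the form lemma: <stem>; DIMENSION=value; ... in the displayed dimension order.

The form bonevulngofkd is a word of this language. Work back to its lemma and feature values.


underlying: bon-eful-ng-of-kd
MOD=ki - signalled by the affix bon-
VEL=ak - signalled by the affix -kd
CLASS=so - signalled by the affix -of
CASE=ne - signalled by the affix -ng
check: bonefulngofkd -> bonevulngofkd
lemma: eful; MOD=ki; VEL=ak; CLASS=so; CASE=ne


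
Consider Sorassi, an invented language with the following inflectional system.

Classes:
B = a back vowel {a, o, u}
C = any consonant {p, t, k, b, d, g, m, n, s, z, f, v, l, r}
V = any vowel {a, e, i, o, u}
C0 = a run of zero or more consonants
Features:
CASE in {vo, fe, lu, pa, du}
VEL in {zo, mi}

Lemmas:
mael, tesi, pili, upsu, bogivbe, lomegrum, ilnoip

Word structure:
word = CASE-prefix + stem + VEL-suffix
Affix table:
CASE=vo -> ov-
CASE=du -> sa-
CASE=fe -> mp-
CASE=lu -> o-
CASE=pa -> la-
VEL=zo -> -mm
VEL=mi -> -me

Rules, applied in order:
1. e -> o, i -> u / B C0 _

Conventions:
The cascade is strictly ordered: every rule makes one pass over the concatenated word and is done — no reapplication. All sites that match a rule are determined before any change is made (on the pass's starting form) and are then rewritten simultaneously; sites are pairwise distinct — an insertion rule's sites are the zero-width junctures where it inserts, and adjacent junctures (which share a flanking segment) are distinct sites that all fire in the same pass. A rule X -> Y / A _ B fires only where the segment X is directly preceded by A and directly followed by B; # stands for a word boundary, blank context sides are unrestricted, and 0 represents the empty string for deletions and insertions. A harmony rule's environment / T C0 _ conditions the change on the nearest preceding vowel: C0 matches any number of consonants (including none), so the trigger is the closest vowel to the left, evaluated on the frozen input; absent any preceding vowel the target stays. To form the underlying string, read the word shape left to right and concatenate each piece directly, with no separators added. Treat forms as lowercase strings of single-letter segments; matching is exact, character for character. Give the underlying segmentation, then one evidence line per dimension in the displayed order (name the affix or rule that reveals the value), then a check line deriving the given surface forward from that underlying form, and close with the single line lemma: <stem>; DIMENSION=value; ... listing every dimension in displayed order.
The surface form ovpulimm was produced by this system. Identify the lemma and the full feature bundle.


underlying: ov-pili-mm
CASE=vo - signalled by the affix ov-
VEL=zo - signalled by the affix -mm
check: ovpilimm -> ovpulimm
lemma: pili; CASE=vo; VEL=zo


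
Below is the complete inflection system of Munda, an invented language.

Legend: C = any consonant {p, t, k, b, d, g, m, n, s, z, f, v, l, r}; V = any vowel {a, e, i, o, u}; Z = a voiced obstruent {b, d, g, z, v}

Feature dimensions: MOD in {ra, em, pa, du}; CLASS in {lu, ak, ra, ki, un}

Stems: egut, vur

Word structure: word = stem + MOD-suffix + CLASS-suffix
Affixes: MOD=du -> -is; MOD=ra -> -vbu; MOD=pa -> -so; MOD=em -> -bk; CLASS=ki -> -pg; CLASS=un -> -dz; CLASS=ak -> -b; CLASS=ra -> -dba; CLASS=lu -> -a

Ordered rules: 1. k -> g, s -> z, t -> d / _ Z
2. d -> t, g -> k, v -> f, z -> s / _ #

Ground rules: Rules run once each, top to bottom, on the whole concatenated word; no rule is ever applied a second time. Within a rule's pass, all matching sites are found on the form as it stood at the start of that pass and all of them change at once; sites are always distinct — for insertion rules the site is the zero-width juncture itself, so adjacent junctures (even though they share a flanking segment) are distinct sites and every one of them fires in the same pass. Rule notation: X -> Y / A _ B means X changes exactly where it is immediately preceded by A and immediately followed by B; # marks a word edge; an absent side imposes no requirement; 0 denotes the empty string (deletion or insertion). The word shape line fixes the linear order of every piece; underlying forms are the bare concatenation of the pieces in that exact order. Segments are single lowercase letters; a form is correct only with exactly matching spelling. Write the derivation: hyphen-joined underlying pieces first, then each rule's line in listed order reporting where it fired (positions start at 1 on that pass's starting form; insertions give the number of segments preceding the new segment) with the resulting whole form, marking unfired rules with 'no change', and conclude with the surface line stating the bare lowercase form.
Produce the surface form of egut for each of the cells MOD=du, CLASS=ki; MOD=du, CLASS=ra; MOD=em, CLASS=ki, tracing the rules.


cell MOD=du, CLASS=ki:
underlying: egut-is-pg
1. k -> g, s -> z, t -> d / _ Z: no change
2. d -> t, g -> k, v -> f, z -> s / _ #: fires at position(s) 8: egutispk
surface: egutispk

cell MOD=du, CLASS=ra:
underlying: egut-is-dba
1. k -> g, s -> z, t -> d / _ Z: fires at position(s) 6: egutizdba
2. d -> t, g -> k, v -> f, z -> s / _ #: no change
surface: egutizdba

cell MOD=em, CLASS=ki:
underlying: egut-bk-pg
1. k -> g, s -> z, t -> d / _ Z: fires at position(s) 4: egudbkpg
2. d -> t, g -> k, v -> f, z -> s / _ #: fires at position(s) 8: egudbkpk
surface: egudbkpk


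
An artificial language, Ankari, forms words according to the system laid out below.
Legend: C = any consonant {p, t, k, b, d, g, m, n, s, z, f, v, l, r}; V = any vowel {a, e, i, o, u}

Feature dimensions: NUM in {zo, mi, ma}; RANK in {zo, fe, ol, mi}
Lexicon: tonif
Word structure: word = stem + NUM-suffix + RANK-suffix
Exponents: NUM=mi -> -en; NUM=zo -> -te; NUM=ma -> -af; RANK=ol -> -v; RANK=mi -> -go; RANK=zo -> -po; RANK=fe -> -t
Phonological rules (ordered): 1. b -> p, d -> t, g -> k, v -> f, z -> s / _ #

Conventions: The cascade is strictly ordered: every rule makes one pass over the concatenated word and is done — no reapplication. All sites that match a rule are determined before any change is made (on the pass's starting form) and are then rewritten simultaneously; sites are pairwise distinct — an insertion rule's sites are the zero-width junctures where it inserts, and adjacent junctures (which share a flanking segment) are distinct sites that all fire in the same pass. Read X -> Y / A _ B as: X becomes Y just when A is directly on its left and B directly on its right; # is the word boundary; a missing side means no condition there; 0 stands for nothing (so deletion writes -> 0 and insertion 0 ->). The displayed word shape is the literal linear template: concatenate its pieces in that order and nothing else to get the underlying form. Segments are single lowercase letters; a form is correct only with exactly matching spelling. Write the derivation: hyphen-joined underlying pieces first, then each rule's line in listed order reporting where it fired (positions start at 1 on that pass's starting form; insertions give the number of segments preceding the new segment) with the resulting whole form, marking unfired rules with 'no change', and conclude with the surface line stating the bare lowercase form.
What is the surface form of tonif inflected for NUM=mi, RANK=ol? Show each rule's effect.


underlying: tonif-en-v
1. b -> p, d -> t, g -> k, v -> f, z -> s / _ #: fires at position(s) 8: tonifenf
surface: tonifenf


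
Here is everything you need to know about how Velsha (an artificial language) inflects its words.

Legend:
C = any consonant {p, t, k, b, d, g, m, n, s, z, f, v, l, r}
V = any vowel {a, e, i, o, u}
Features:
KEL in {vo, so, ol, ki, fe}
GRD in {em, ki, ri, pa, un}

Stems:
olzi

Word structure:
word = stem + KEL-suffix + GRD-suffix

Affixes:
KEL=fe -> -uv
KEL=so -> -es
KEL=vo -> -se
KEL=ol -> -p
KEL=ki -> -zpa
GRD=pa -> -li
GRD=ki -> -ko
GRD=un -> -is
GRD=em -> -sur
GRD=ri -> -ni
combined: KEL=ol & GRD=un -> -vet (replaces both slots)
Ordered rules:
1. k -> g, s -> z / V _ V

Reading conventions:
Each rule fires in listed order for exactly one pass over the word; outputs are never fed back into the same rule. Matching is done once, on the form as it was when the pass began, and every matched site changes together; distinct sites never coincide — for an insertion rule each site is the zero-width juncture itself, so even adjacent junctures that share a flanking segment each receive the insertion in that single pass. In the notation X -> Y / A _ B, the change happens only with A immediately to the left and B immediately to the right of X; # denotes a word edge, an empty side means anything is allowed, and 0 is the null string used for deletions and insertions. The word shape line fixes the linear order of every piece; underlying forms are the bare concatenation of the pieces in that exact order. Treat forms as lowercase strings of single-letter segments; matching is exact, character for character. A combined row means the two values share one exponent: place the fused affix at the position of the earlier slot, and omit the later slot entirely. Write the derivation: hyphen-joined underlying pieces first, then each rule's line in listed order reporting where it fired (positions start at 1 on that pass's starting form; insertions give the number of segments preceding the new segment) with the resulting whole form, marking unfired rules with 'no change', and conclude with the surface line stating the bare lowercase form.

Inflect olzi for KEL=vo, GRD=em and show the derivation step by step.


underlying: olzi-se-sur
1. k -> g, s -> z / V _ V: fires at position(s) 5, 7: olzizezur
surface: olzizezur


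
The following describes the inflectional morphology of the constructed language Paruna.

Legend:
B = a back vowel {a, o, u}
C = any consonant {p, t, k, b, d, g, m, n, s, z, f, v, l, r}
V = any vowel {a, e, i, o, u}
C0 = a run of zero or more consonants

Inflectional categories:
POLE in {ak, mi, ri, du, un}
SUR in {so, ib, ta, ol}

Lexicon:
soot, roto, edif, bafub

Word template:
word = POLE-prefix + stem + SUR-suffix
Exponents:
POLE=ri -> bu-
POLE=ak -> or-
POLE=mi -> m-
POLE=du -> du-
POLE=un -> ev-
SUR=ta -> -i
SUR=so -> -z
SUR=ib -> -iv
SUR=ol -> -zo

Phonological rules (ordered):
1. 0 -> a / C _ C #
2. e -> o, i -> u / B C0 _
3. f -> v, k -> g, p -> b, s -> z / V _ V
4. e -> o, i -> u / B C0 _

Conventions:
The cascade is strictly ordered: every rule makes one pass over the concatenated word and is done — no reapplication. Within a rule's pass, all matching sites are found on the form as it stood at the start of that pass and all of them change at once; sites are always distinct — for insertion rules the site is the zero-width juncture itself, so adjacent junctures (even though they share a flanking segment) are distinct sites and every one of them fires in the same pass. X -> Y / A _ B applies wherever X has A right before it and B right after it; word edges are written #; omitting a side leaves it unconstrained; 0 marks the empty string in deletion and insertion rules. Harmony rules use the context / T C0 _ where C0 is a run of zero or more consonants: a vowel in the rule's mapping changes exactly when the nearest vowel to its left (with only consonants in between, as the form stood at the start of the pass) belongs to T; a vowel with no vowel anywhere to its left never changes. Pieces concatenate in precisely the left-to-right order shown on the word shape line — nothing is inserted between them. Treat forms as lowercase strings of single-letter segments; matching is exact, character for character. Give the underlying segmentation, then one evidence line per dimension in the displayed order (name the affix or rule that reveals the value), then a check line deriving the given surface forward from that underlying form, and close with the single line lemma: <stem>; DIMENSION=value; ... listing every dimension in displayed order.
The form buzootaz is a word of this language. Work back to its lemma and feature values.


underlying: bu-soot-z
POLE=ri - signalled by the affix bu-
SUR=so - signalled by the affix -z
check: busootz -> busootaz -> busootaz -> buzootaz -> buzootaz
lemma: soot; POLE=ri; SUR=so


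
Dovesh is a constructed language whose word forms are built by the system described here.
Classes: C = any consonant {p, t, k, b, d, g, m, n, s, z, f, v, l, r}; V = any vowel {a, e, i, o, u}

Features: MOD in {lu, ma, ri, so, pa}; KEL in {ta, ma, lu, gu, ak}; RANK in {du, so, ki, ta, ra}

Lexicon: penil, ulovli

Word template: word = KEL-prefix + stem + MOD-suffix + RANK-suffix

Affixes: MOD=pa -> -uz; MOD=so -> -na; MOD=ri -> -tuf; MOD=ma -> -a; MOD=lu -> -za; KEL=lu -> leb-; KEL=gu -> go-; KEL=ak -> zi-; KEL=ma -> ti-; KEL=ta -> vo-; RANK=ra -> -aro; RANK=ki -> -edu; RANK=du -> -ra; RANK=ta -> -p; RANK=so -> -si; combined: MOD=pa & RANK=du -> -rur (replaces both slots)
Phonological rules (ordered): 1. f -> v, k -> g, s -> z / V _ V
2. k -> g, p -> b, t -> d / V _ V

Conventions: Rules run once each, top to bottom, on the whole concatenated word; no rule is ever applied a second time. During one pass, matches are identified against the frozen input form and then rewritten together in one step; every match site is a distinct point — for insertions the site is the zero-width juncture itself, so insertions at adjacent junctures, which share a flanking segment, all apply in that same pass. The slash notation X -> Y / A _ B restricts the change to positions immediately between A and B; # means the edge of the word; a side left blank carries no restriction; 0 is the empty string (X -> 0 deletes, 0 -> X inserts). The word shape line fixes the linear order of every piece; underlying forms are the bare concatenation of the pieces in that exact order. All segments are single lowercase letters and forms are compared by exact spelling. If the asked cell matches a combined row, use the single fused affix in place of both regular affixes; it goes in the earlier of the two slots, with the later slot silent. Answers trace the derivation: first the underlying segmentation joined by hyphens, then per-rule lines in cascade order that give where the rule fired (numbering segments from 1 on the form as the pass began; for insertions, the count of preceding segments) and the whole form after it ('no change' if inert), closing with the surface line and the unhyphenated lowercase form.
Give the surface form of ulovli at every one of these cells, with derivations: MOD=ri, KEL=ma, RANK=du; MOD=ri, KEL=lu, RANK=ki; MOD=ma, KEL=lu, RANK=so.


cell MOD=ri, KEL=ma, RANK=du:
underlying: ti-ulovli-tuf-ra
1. f -> v, k -> g, s -> z / V _ V: no change
2. k -> g, p -> b, t -> d / V _ V: fires at position(s) 9: tiulovlidufra
surface: tiulovlidufra

cell MOD=ri, KEL=lu, RANK=ki:
underlying: leb-ulovli-tuf-edu
1. f -> v, k -> g, s -> z / V _ V: fires at position(s) 12: lebulovlituvedu
2. k -> g, p -> b, t -> d / V _ V: fires at position(s) 10: lebulovliduvedu
surface: lebulovliduvedu

cell MOD=ma, KEL=lu, RANK=so:
underlying: leb-ulovli-a-si
1. f -> v, k -> g, s -> z / V _ V: fires at position(s) 11: lebulovliazi
2. k -> g, p -> b, t -> d / V _ V: no change
surface: lebulovliazi


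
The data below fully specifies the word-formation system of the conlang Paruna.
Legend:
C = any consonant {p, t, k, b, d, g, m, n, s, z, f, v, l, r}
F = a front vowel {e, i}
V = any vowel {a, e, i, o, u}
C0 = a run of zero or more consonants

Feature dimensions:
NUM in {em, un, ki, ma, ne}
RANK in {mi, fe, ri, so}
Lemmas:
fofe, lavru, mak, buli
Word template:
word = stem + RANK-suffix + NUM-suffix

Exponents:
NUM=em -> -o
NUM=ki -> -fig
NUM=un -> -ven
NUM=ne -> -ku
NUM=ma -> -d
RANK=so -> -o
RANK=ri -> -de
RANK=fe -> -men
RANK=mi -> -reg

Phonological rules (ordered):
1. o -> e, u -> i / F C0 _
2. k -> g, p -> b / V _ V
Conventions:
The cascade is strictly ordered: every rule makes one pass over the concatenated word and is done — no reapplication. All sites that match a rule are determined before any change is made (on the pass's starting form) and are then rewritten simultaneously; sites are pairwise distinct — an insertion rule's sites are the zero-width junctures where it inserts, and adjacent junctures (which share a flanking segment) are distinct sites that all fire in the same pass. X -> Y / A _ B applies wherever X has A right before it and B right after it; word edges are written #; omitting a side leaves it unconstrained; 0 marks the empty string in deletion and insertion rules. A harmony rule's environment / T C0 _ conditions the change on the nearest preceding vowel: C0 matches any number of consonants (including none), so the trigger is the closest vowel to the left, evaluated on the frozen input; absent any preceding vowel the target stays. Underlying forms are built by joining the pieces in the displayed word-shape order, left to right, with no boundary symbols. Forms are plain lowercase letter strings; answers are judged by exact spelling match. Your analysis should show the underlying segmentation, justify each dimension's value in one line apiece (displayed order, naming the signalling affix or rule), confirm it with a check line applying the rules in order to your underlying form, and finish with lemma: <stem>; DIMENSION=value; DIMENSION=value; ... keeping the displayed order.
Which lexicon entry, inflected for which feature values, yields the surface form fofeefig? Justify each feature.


underlying: fofe-o-fig
NUM=ki - signalled by the affix -fig
RANK=so - signalled by the affix -o
check: fofeofig -> fofeefig -> fofeefig
lemma: fofe; NUM=ki; RANK=so


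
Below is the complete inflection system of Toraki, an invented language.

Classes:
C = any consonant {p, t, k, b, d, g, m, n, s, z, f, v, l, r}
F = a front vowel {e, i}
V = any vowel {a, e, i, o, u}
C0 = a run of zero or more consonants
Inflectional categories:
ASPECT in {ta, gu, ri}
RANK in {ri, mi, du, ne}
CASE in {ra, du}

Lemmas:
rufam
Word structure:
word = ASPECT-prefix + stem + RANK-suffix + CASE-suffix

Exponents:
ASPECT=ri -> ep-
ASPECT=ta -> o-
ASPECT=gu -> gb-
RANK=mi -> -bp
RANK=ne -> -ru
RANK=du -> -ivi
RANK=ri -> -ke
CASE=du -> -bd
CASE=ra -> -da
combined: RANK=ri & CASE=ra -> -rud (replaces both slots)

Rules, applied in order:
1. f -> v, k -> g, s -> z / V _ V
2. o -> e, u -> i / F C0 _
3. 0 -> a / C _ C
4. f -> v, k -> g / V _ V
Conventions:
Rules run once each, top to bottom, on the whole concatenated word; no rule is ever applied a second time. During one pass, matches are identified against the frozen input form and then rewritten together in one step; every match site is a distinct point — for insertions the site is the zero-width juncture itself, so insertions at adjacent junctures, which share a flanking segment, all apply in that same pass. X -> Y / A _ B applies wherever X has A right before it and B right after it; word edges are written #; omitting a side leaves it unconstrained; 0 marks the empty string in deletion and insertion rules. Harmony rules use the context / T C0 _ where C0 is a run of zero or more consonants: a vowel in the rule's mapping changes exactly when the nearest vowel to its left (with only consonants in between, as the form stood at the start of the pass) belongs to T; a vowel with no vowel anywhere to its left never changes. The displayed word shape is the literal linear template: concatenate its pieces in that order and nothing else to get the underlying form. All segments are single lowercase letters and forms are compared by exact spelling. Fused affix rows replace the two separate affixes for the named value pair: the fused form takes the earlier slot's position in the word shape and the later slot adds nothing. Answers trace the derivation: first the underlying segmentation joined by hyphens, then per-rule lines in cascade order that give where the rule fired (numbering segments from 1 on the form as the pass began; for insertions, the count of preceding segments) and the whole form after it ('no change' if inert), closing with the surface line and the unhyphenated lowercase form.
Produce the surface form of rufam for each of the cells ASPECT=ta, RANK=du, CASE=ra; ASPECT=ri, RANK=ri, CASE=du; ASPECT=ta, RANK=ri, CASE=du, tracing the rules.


cell ASPECT=ta, RANK=du, CASE=ra:
underlying: o-rufam-ivi-da
1. f -> v, k -> g, s -> z / V _ V: fires at position(s) 4: oruvamivida
2. o -> e, u -> i / F C0 _: no change
3. 0 -> a / C _ C: no change
4. f -> v, k -> g / V _ V: no change
surface: oruvamivida

cell ASPECT=ri, RANK=ri, CASE=du:
underlying: ep-rufam-ke-bd
1. f -> v, k -> g, s -> z / V _ V: fires at position(s) 5: epruvamkebd
2. o -> e, u -> i / F C0 _: fires at position(s) 4: eprivamkebd
3. 0 -> a / C _ C: inserts after position(s) 2, 7, 10: eparivamakebad
4. f -> v, k -> g / V _ V: fires at position(s) 10: eparivamagebad
surface: eparivamagebad

cell ASPECT=ta, RANK=ri, CASE=du:
underlying: o-rufam-ke-bd
1. f -> v, k -> g, s -> z / V _ V: fires at position(s) 4: oruvamkebd
2. o -> e, u -> i / F C0 _: no change
3. 0 -> a / C _ C: inserts after position(s) 6, 9: oruvamakebad
4. f -> v, k -> g / V _ V: fires at position(s) 8: oruvamagebad
surface: oruvamagebad


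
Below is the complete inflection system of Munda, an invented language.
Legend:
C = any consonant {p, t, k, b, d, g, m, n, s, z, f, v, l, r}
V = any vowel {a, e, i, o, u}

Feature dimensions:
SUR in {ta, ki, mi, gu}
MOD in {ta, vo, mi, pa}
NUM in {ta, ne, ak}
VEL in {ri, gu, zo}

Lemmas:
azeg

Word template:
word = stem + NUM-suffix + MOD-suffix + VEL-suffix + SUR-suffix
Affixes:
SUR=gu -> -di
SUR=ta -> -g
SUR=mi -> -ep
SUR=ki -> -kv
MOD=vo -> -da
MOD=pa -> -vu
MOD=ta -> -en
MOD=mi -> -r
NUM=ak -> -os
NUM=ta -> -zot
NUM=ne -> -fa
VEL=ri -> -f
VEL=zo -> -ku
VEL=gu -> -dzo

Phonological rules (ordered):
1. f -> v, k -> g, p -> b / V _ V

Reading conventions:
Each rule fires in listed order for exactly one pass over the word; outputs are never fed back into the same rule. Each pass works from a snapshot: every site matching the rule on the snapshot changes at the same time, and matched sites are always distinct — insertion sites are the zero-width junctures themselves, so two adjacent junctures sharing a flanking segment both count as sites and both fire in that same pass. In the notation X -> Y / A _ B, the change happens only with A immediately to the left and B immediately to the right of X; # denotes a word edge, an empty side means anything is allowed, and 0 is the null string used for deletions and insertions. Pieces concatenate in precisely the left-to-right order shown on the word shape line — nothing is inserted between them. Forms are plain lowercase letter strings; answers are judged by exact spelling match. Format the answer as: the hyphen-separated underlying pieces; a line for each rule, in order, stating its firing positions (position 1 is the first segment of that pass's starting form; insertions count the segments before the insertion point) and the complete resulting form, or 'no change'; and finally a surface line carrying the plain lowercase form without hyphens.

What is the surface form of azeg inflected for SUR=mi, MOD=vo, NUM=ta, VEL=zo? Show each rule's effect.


underlying: azeg-zot-da-ku-ep
1. f -> v, k -> g, p -> b / V _ V: fires at position(s) 10: azegzotdaguep
surface: azegzotdaguep


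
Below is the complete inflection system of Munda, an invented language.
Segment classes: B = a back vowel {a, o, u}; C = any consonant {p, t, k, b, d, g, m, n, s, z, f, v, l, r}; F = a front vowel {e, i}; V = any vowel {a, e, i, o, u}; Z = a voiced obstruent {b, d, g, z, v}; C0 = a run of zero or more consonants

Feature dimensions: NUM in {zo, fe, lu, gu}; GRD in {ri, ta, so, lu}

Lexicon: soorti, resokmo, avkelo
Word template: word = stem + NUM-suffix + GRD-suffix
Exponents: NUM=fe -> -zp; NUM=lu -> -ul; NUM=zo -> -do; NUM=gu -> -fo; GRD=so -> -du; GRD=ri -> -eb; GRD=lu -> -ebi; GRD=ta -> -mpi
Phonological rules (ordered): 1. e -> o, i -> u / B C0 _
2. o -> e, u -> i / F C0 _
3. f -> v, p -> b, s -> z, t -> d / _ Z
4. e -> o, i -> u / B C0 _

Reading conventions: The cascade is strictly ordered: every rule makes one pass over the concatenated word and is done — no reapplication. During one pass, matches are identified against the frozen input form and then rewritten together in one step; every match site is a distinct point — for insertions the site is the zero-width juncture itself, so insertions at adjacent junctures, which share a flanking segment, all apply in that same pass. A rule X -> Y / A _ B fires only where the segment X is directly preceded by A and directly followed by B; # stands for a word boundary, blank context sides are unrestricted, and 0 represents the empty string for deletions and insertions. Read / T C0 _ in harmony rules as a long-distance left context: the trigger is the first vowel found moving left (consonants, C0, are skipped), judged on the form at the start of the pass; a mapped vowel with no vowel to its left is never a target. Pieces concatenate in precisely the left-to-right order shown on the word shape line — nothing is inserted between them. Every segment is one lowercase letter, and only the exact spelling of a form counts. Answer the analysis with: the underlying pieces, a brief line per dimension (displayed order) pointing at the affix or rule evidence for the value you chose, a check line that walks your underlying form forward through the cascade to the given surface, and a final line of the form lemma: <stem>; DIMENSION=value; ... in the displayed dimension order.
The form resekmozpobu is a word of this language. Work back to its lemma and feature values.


underlying: resokmo-zp-ebi
NUM=fe - signalled by the affix -zp
GRD=lu - signalled by the affix -ebi
check: resokmozpebi -> resokmozpobi -> resekmozpobi -> resekmozpobi -> resekmozpobu
lemma: resokmo; NUM=fe; GRD=lu


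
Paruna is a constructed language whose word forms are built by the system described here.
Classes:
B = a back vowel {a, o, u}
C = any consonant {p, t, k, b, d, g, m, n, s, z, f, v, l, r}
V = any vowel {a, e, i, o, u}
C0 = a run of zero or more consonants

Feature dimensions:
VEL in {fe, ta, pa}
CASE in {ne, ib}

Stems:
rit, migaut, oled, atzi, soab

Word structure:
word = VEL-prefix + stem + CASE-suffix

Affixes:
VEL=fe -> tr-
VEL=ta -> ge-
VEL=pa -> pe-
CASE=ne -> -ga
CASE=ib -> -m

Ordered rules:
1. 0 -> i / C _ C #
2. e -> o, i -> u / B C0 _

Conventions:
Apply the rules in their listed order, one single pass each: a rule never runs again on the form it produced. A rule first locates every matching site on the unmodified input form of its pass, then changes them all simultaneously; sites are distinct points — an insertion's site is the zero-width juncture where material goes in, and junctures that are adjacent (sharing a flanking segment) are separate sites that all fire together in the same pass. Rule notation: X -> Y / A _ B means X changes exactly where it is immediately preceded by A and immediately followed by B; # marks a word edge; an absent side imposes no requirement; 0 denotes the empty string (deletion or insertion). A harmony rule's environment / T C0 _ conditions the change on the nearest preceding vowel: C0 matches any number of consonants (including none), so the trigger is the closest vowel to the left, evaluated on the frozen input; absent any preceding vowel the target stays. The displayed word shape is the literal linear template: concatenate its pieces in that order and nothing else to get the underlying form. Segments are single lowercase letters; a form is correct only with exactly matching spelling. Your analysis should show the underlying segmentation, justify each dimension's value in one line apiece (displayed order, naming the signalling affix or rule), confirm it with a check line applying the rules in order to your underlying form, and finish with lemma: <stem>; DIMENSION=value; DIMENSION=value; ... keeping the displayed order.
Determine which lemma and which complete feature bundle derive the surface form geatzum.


underlying: ge-atzi-m
VEL=ta - signalled by the affix ge-
CASE=ib - signalled by the affix -m
check: geatzim -> geatzim -> geatzum
lemma: atzi; VEL=ta; CASE=ib


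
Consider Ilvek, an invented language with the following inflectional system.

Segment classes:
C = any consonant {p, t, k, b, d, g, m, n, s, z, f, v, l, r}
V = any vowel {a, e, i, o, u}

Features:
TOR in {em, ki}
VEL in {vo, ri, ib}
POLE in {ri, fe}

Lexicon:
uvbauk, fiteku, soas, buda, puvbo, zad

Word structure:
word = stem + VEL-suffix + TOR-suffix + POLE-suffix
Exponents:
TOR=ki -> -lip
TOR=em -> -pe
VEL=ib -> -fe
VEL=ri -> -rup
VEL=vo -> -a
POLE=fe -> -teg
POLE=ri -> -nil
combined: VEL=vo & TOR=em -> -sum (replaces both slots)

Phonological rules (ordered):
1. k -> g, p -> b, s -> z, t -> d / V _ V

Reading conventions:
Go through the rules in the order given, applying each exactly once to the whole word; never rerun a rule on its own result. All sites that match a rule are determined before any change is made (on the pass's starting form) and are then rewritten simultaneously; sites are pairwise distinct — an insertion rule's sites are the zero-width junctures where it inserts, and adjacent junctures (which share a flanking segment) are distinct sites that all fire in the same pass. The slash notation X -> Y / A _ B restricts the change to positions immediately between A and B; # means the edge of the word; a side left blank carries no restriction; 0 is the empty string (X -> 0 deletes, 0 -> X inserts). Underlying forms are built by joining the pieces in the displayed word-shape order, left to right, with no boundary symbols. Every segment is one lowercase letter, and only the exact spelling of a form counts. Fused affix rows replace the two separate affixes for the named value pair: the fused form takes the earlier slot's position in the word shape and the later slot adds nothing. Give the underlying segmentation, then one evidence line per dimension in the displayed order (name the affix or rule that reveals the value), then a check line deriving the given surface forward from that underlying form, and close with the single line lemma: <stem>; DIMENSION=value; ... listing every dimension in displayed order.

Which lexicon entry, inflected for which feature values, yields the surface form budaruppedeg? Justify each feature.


underlying: buda-rup-pe-teg
TOR=em - signalled by the affix -pe
VEL=ri - signalled by the affix -rup
POLE=fe - signalled by the affix -teg
check: budaruppeteg -> budaruppedeg
lemma: buda; TOR=em; VEL=ri; POLE=fe
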